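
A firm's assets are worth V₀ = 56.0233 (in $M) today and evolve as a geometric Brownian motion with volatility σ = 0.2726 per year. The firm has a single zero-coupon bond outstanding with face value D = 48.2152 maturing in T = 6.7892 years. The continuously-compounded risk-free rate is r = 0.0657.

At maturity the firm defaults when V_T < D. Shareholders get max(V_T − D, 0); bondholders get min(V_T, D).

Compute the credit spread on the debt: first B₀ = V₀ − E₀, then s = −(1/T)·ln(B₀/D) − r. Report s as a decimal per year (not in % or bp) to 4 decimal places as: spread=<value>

With assets at 56.0233 and a single debt payment of 48.2152 at 6.7892 years:
d₁ = [ln(V₀/D) + (r + σ²/2)T] / (σ√T)
   = [ln(56.0233/48.2152) + (0.0657 + 0.5·0.2726²)·6.7892] / (0.2726·√6.7892)
   = [0.150093 + 0.698306] / 0.710289 = 1.194442
d₂ = d₁ − σ√T = 1.194442 − 0.710289 = 0.484153
N(d₁) = 0.883847,  N(d₂) = 0.685861,  e^(−rT) = 0.640151
E₀ = V₀·N(d₁) − D·e^(−rT)·N(d₂)
   = 56.0233·0.883847 − 48.2152·0.640151·0.685861 = 28.346919
B₀ = V₀ − E₀ = 56.0233 − 28.346919 = 27.676381
spread = −(1/T)·ln(B₀/D) − r = −(1/6.7892)·ln(27.676381/48.2152) − 0.0657 = 0.01606147

spread=0.0161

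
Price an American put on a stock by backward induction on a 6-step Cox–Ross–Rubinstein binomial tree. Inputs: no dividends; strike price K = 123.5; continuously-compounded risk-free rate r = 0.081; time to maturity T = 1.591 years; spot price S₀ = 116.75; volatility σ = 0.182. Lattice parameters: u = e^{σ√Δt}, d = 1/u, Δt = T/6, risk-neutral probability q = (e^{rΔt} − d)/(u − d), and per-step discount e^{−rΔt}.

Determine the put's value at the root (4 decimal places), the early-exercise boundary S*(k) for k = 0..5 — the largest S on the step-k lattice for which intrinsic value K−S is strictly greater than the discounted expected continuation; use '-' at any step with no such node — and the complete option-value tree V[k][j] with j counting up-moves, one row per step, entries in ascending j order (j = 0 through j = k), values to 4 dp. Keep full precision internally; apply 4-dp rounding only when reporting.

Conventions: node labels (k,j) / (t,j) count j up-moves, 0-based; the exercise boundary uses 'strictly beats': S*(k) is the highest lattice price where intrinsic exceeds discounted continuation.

price = 9.6020
boundary = - 106.3053 96.7950 106.3053 96.7950 106.3053
tree:
9.6020
17.1947 4.7266
26.7050 9.1722 1.8391
35.3645 17.1947 3.9850 0.4291
43.2492 26.7050 8.4237 1.0751 0.0000
50.4286 35.3645 17.1947 2.6939 0.0000 0.0000
56.9658 43.2492 26.7050 6.7500 0.0000 0.0000 0.0000

Δt=0.26517, u=1.09825, d=0.91054, q=0.59225, disc=e^(-rΔt)=0.97875
k=6 terminal: V=max(K-S,0) → 56.9658 43.2492 26.7050 6.7500 0.0000 0.0000 0.0000
k=5: j=0 S=73.0714 intr=50.4286 cont=47.8043 V=50.4286[EX]; j=1 S=88.1355 intr=35.3645 cont=32.7402 V=35.3645[EX]; j=2 S=106.3053 intr=17.1947 cont=14.5704 V=17.1947[EX]; j=3 S=128.2209 intr=0.0000 cont=2.6939 V=2.6939[hold]; j=4 S=154.6546 intr=0.0000 cont=0.0000 V=0.0000[hold]; j=5 S=186.5377 intr=0.0000 cont=0.0000 V=0.0000[hold]  S*(5)=106.3053
k=4: j=0 S=80.2508 intr=43.2492 cont=40.6249 V=43.2492[EX]; j=1 S=96.7950 intr=26.7050 cont=24.0807 V=26.7050[EX]; j=2 S=116.7500 intr=6.7500 cont=8.4237 V=8.4237[hold]; j=3 S=140.8188 intr=0.0000 cont=1.0751 V=1.0751[hold]; j=4 S=169.8497 intr=0.0000 cont=0.0000 V=0.0000[hold]  S*(4)=96.7950
k=3: j=0 S=88.1355 intr=35.3645 cont=32.7402 V=35.3645[EX]; j=1 S=106.3053 intr=17.1947 cont=15.5406 V=17.1947[EX]; j=2 S=128.2209 intr=0.0000 cont=3.9850 V=3.9850[hold]; j=3 S=154.6546 intr=0.0000 cont=0.4291 V=0.4291[hold]  S*(3)=106.3053
k=2: j=0 S=96.7950 intr=26.7050 cont=24.0807 V=26.7050[EX]; j=1 S=116.7500 intr=6.7500 cont=9.1722 V=9.1722[hold]; j=2 S=140.8188 intr=0.0000 cont=1.8391 V=1.8391[hold]  S*(2)=96.7950
k=1: j=0 S=106.3053 intr=17.1947 cont=15.9744 V=17.1947[EX]; j=1 S=128.2209 intr=0.0000 cont=4.7266 V=4.7266[hold]  S*(1)=106.3053
k=0: j=0 S=116.7500 intr=6.7500 cont=9.6020 V=9.6020[hold]  S*(0)=-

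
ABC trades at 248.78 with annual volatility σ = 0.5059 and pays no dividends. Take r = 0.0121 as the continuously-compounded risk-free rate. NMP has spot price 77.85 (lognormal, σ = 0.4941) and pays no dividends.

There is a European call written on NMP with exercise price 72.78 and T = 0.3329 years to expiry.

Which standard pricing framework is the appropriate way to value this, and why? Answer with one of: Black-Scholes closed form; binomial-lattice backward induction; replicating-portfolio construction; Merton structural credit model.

Key observation: a European claim on NMP (strike 72.78) — a lognormal (GBM) underlying with constant rate and volatility — has an exact closed-form value; no lattice or capital structure is involved.

framework: Black-Scholes closed form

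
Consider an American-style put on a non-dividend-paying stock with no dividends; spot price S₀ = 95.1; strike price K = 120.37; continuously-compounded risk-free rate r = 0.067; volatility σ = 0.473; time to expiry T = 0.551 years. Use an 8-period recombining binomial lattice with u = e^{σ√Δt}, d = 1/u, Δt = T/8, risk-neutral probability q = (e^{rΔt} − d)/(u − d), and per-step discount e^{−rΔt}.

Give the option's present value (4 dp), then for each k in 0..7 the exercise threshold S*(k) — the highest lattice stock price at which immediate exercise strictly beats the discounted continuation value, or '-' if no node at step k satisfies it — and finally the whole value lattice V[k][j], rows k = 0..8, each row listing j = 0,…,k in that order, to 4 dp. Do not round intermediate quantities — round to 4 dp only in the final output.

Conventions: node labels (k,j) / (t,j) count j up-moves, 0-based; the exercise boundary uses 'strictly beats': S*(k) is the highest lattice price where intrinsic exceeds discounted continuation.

params: Δt=0.06888 u=1.13217 d=0.88326 q=0.48759 e^(-rΔt)=0.99540
t_8 payoffs: 85.1415 75.2140 62.4889 46.1777 25.2700 0.0000 0.0000 0.0000 0.0000
t_7: node(7,0) S=39.8845 payoff=80.4855 vs cont=79.9313 → 80.4855 [stop]  node(7,1) S=51.1242 payoff=69.2458 vs cont=68.6917 → 69.2458 [stop]  node(7,2) S=65.5312 payoff=54.8388 vs cont=54.2846 → 54.8388 [stop]  node(7,3) S=83.9981 payoff=36.3719 vs cont=35.8177 → 36.3719 [stop]  node(7,4) S=107.6692 payoff=12.7008 vs cont=12.8890 → 12.8890 [wait]  node(7,5) S=138.0108 payoff=0.0000 vs cont=0.0000 → 0.0000 [wait]  node(7,6) S=176.9028 payoff=0.0000 vs cont=0.0000 → 0.0000 [wait]  node(7,7) S=226.7548 payoff=0.0000 vs cont=0.0000 → 0.0000 [wait]  ⇒ S*(7)=83.9981
t_6: node(6,0) S=45.1560 payoff=75.2140 vs cont=74.6598 → 75.2140 [stop]  node(6,1) S=57.8811 payoff=62.4889 vs cont=61.9347 → 62.4889 [stop]  node(6,2) S=74.1923 payoff=46.1777 vs cont=45.6235 → 46.1777 [stop]  node(6,3) S=95.1000 payoff=25.2700 vs cont=24.8072 → 25.2700 [stop]  node(6,4) S=121.8996 payoff=0.0000 vs cont=6.5741 → 6.5741 [wait]  node(6,5) S=156.2514 payoff=0.0000 vs cont=0.0000 → 0.0000 [wait]  node(6,6) S=200.2837 payoff=0.0000 vs cont=0.0000 → 0.0000 [wait]  ⇒ S*(6)=95.1000
t_5: node(5,0) S=51.1242 payoff=69.2458 vs cont=68.6917 → 69.2458 [stop]  node(5,1) S=65.5312 payoff=54.8388 vs cont=54.2846 → 54.8388 [stop]  node(5,2) S=83.9981 payoff=36.3719 vs cont=35.8177 → 36.3719 [stop]  node(5,3) S=107.6692 payoff=12.7008 vs cont=16.0797 → 16.0797 [wait]  node(5,4) S=138.0108 payoff=0.0000 vs cont=3.3531 → 3.3531 [wait]  node(5,5) S=176.9028 payoff=0.0000 vs cont=0.0000 → 0.0000 [wait]  ⇒ S*(5)=83.9981
t_4: node(4,0) S=57.8811 payoff=62.4889 vs cont=61.9347 → 62.4889 [stop]  node(4,1) S=74.1923 payoff=46.1777 vs cont=45.6235 → 46.1777 [stop]  node(4,2) S=95.1000 payoff=25.2700 vs cont=26.3557 → 26.3557 [wait]  node(4,3) S=121.8996 payoff=0.0000 vs cont=9.8289 → 9.8289 [wait]  node(4,4) S=156.2514 payoff=0.0000 vs cont=1.7103 → 1.7103 [wait]  ⇒ S*(4)=74.1923
t_3: node(3,0) S=65.5312 payoff=54.8388 vs cont=54.2846 → 54.8388 [stop]  node(3,1) S=83.9981 payoff=36.3719 vs cont=36.3446 → 36.3719 [stop]  node(3,2) S=107.6692 payoff=12.7008 vs cont=18.2132 → 18.2132 [wait]  node(3,3) S=138.0108 payoff=0.0000 vs cont=5.8433 → 5.8433 [wait]  ⇒ S*(3)=83.9981
t_2: node(2,0) S=74.1923 payoff=46.1777 vs cont=45.6235 → 46.1777 [stop]  node(2,1) S=95.1000 payoff=25.2700 vs cont=27.3912 → 27.3912 [wait]  node(2,2) S=121.8996 payoff=0.0000 vs cont=12.1257 → 12.1257 [wait]  ⇒ S*(2)=74.1923
t_1: node(1,0) S=83.9981 payoff=36.3719 vs cont=36.8472 → 36.8472 [wait]  node(1,1) S=107.6692 payoff=12.7008 vs cont=19.8561 → 19.8561 [wait]  ⇒ S*(1)=-
t_0: node(0,0) S=95.1000 payoff=25.2700 vs cont=28.4310 → 28.4310 [wait]  ⇒ S*(0)=-

price = 28.4310
boundary = - - 74.1923 83.9981 74.1923 83.9981 95.1000 83.9981
tree:
28.4310
36.8472 19.8561
46.1777 27.3912 12.1257
54.8388 36.3719 18.2132 5.8433
62.4889 46.1777 26.3557 9.8289 1.7103
69.2458 54.8388 36.3719 16.0797 3.3531 0.0000
75.2140 62.4889 46.1777 25.2700 6.5741 0.0000 0.0000
80.4855 69.2458 54.8388 36.3719 12.8890 0.0000 0.0000 0.0000
85.1415 75.2140 62.4889 46.1777 25.2700 0.0000 0.0000 0.0000 0.0000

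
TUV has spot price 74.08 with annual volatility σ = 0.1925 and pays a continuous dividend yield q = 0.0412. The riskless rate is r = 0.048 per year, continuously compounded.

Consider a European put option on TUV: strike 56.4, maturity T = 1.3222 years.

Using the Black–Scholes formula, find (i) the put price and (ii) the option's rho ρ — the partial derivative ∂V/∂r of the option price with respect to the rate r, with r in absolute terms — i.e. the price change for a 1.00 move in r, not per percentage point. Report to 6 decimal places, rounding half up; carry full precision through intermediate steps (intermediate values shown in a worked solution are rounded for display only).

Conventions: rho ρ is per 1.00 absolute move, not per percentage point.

price = 0.648159
ρ = -8.584080

σ√T = 0.1925·√1.3222 = 0.221350
d₁ = (ln(S/K) + (r−q+σ²/2)T) / (σ√T) = (ln(74.08/56.4) + (0.048−0.0412+0.1925²/2)·1.3222) / 0.221350 = (0.272676 + 0.033489) / 0.221350 = 1.383173
d₂ = d₁ − σ√T = 1.383173 − 0.221350 = 1.161824
e^{−rT} = 0.938506
e^{−qT} = 0.946983
N(−d₁) = 0.083306,  N(−d₂) = 0.122654
Put price V = K·e^{−rT}·N(−d₂) − S·e^{−qT}·N(−d₁) = 6.492270 − 5.844111 = 0.648159
ρ = −K·T·e^{−rT}·N(−d₂) = -8.584080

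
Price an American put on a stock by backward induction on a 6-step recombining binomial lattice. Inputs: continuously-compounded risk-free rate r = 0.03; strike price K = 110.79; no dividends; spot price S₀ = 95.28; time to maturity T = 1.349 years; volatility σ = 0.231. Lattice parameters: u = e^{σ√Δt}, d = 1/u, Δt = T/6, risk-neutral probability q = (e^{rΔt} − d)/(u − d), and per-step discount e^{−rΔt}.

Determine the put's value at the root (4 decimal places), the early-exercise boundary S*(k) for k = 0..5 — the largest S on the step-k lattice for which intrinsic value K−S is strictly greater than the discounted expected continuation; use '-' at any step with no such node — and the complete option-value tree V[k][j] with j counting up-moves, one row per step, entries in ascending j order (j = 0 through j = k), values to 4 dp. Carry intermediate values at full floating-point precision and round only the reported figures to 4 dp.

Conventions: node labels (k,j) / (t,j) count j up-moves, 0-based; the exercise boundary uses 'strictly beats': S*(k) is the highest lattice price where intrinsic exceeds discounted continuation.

Δt=0.22483, u=1.11576, d=0.89625, q=0.50348, disc=e^(-rΔt)=0.99328
k=6 terminal: V=max(K-S,0) → 61.4060 49.3113 34.2545 15.5100 0.0000 0.0000 0.0000
k=5: j=0 S=55.1005 intr=55.6895 cont=54.9448 V=55.6895[EX]; j=1 S=68.5952 intr=42.1948 cont=41.4500 V=42.1948[EX]; j=2 S=85.3950 intr=25.3950 cont=24.6502 V=25.3950[EX]; j=3 S=106.3092 intr=4.4808 cont=7.6493 V=7.6493[hold]; j=4 S=132.3456 intr=0.0000 cont=0.0000 V=0.0000[hold]; j=5 S=164.7586 intr=0.0000 cont=0.0000 V=0.0000[hold]  S*(5)=85.3950
k=4: j=0 S=61.4787 intr=49.3113 cont=48.5665 V=49.3113[EX]; j=1 S=76.5355 intr=34.2545 cont=33.5097 V=34.2545[EX]; j=2 S=95.2800 intr=15.5100 cont=16.3498 V=16.3498[hold]; j=3 S=118.6152 intr=0.0000 cont=3.7725 V=3.7725[hold]; j=4 S=147.6655 intr=0.0000 cont=0.0000 V=0.0000[hold]  S*(4)=76.5355
k=3: j=0 S=68.5952 intr=42.1948 cont=41.4500 V=42.1948[EX]; j=1 S=85.3950 intr=25.3950 cont=25.0702 V=25.3950[EX]; j=2 S=106.3092 intr=4.4808 cont=9.9501 V=9.9501[hold]; j=3 S=132.3456 intr=0.0000 cont=1.8606 V=1.8606[hold]  S*(3)=85.3950
k=2: j=0 S=76.5355 intr=34.2545 cont=33.5097 V=34.2545[EX]; j=1 S=95.2800 intr=15.5100 cont=17.5004 V=17.5004[hold]; j=2 S=118.6152 intr=0.0000 cont=5.8377 V=5.8377[hold]  S*(2)=76.5355
k=1: j=0 S=85.3950 intr=25.3950 cont=25.6456 V=25.6456[hold]; j=1 S=106.3092 intr=4.4808 cont=11.5503 V=11.5503[hold]  S*(1)=-
k=0: j=0 S=95.2800 intr=15.5100 cont=18.4243 V=18.4243[hold]  S*(0)=-

price = 18.4243
boundary = - - 76.5355 85.3950 76.5355 85.3950
tree:
18.4243
25.6456 11.5503
34.2545 17.5004 5.8377
42.1948 25.3950 9.9501 1.8606
49.3113 34.2545 16.3498 3.7725 0.0000
55.6895 42.1948 25.3950 7.6493 0.0000 0.0000
61.4060 49.3113 34.2545 15.5100 0.0000 0.0000 0.0000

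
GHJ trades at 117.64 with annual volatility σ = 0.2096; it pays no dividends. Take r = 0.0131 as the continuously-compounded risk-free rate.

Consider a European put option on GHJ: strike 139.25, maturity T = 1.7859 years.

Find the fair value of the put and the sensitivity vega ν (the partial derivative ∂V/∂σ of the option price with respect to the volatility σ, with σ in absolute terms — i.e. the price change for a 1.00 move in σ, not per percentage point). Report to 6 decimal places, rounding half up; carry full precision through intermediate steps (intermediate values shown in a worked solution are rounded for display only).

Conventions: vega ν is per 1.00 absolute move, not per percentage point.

price = 25.163752
ν = 58.382940

σ√T = 0.2096·√1.7859 = 0.280104
d₁ = (ln(S/K) + (r+σ²/2)T) / (σ√T) = (ln(117.64/139.25) + (0.0131+0.2096²/2)·1.7859) / 0.280104 = (-0.168642 + 0.062625) / 0.280104 = -0.378492
d₂ = d₁ − σ√T = -0.378492 − 0.280104 = -0.658596
e^{−rT} = 0.976876
N(−d₁) = 0.647467,  N(−d₂) = 0.744922
Put price V = K·e^{−rT}·N(−d₂) − S·N(−d₁) = 101.331821 − 76.168069 = 25.163752
φ(d₁) = (1/√(2π))·e^{−d₁²/2} = 0.371366
ν = S·φ(d₁)·√T = 58.382940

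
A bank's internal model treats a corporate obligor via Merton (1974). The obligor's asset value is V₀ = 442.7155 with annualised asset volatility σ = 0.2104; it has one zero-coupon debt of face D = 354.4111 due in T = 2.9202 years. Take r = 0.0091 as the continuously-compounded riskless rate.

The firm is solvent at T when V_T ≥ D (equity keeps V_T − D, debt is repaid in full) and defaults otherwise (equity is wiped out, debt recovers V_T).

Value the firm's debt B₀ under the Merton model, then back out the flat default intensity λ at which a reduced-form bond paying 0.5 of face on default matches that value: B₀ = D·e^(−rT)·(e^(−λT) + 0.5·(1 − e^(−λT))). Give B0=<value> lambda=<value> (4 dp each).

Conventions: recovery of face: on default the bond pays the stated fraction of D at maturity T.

Equity is a call on the firm's assets struck at D = 354.4111:
d₁ = [ln(V₀/D) + (r + σ²/2)T] / (σ√T)
   = [ln(442.7155/354.4111) + (0.0091 + 0.5·0.2104²)·2.9202] / (0.2104·√2.9202)
   = [0.222470 + 0.091210] / 0.359544 = 0.872437
d₂ = d₁ − σ√T = 0.872437 − 0.359544 = 0.512893
N(d₁) = 0.808515,  N(d₂) = 0.695987,  e^(−rT) = 0.973776
E₀ = V₀·N(d₁) − D·e^(−rT)·N(d₂)
   = 442.7155·0.808515 − 354.4111·0.973776·0.695987 = 117.745145
B₀ = V₀ − E₀ = 442.7155 − 117.745145 = 324.970355
e^(−λT) = (B₀·e^(rT)/D − 0.5)/(1 − 0.5) = (324.9704·1.026930/354.4111 − 0.5)/0.5 = 0.88324728
λ = −ln(0.88324728)/2.9202 = 0.042514

B0=324.9704 lambda=0.0425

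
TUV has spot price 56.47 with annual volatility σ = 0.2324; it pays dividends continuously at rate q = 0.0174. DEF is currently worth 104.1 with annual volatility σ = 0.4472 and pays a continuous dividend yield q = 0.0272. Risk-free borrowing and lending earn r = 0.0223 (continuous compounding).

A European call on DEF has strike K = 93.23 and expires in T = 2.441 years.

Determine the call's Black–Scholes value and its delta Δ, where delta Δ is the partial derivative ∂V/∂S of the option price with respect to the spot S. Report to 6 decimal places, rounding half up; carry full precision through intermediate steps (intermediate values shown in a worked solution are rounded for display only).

price = 30.165782
Δ = 0.643763

σ√T = 0.4472·√2.441 = 0.698692
d₁ = (ln(S/K) + (r−q+σ²/2)T) / (σ√T) = (ln(104.1/93.23) + (0.0223−0.0272+0.4472²/2)·2.441) / 0.698692 = (0.110282 + 0.232124) / 0.698692 = 0.490068
d₂ = d₁ − σ√T = 0.490068 − 0.698692 = -0.208624
e^{−rT} = 0.947021
e^{−qT} = 0.935761
N(d₁) = 0.687957,  N(d₂) = 0.417371
Call price V = S·e^{−qT}·N(d₁) − K·e^{−rT}·N(d₂) = 67.015779 − 36.849998 = 30.165782
Δ = e^{−qT}·N(d₁) = 0.643763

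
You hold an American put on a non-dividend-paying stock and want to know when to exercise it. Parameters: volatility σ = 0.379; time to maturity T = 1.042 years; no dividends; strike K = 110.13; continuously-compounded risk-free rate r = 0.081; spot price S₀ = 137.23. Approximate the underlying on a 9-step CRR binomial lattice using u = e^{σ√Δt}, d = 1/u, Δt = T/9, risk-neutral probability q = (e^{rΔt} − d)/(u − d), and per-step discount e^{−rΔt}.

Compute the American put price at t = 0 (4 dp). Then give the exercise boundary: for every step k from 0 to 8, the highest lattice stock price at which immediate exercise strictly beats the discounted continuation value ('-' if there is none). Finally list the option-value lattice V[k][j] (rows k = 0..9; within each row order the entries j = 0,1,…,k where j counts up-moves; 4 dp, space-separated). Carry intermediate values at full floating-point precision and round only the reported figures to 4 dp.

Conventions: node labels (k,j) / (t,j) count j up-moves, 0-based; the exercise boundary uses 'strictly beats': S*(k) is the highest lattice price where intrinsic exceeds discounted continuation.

price = 6.0645
boundary = - - - - - 72.0142 81.9265 72.0142 81.9265
tree:
6.0645
9.3167 2.9803
13.9439 4.9413 1.1079
20.2418 8.0123 2.0141 0.2376
28.3549 12.6432 3.6089 0.4837 0.0000
38.1158 19.2878 6.3464 0.9849 0.0000 0.0000
46.8288 28.2035 10.8823 2.0053 0.0000 0.0000 0.0000
54.4876 38.1158 18.0046 4.0830 0.0000 0.0000 0.0000 0.0000
61.2198 46.8288 28.2035 8.3134 0.0000 0.0000 0.0000 0.0000 0.0000
67.1374 54.4876 38.1158 16.9269 0.0000 0.0000 0.0000 0.0000 0.0000 0.0000

params: Δt=0.11578 u=1.13764 d=0.87901 q=0.50424 e^(-rΔt)=0.99067
t_9 payoffs: 67.1374 54.4876 38.1158 16.9269 0.0000 0.0000 0.0000 0.0000 0.0000 0.0000
t_8: node(8,0) S=48.9102 payoff=61.2198 vs cont=60.1918 → 61.2198 [stop]  node(8,1) S=63.3012 payoff=46.8288 vs cont=45.8008 → 46.8288 [stop]  node(8,2) S=81.9265 payoff=28.2035 vs cont=27.1756 → 28.2035 [stop]  node(8,3) S=106.0319 payoff=4.0981 vs cont=8.3134 → 8.3134 [wait]  node(8,4) S=137.2300 payoff=0.0000 vs cont=0.0000 → 0.0000 [wait]  node(8,5) S=177.6076 payoff=0.0000 vs cont=0.0000 → 0.0000 [wait]  node(8,6) S=229.8655 payoff=0.0000 vs cont=0.0000 → 0.0000 [wait]  node(8,7) S=297.4995 payoff=0.0000 vs cont=0.0000 → 0.0000 [wait]  node(8,8) S=385.0336 payoff=0.0000 vs cont=0.0000 → 0.0000 [wait]  ⇒ S*(8)=81.9265
t_7: node(7,0) S=55.6424 payoff=54.4876 vs cont=53.4597 → 54.4876 [stop]  node(7,1) S=72.0142 payoff=38.1158 vs cont=37.0878 → 38.1158 [stop]  node(7,2) S=93.2031 payoff=16.9269 vs cont=18.0046 → 18.0046 [wait]  node(7,3) S=120.6265 payoff=0.0000 vs cont=4.0830 → 4.0830 [wait]  node(7,4) S=156.1188 payoff=0.0000 vs cont=0.0000 → 0.0000 [wait]  node(7,5) S=202.0541 payoff=0.0000 vs cont=0.0000 → 0.0000 [wait]  node(7,6) S=261.5050 payoff=0.0000 vs cont=0.0000 → 0.0000 [wait]  node(7,7) S=338.4484 payoff=0.0000 vs cont=0.0000 → 0.0000 [wait]  ⇒ S*(7)=72.0142
t_6: node(6,0) S=63.3012 payoff=46.8288 vs cont=45.8008 → 46.8288 [stop]  node(6,1) S=81.9265 payoff=28.2035 vs cont=27.7139 → 28.2035 [stop]  node(6,2) S=106.0319 payoff=4.0981 vs cont=10.8823 → 10.8823 [wait]  node(6,3) S=137.2300 payoff=0.0000 vs cont=2.0053 → 2.0053 [wait]  node(6,4) S=177.6076 payoff=0.0000 vs cont=0.0000 → 0.0000 [wait]  node(6,5) S=229.8655 payoff=0.0000 vs cont=0.0000 → 0.0000 [wait]  node(6,6) S=297.4995 payoff=0.0000 vs cont=0.0000 → 0.0000 [wait]  ⇒ S*(6)=81.9265
t_5: node(5,0) S=72.0142 payoff=38.1158 vs cont=37.0878 → 38.1158 [stop]  node(5,1) S=93.2031 payoff=16.9269 vs cont=19.2878 → 19.2878 [wait]  node(5,2) S=120.6265 payoff=0.0000 vs cont=6.3464 → 6.3464 [wait]  node(5,3) S=156.1188 payoff=0.0000 vs cont=0.9849 → 0.9849 [wait]  node(5,4) S=202.0541 payoff=0.0000 vs cont=0.0000 → 0.0000 [wait]  node(5,5) S=261.5050 payoff=0.0000 vs cont=0.0000 → 0.0000 [wait]  ⇒ S*(5)=72.0142
t_4: node(4,0) S=81.9265 payoff=28.2035 vs cont=28.3549 → 28.3549 [wait]  node(4,1) S=106.0319 payoff=4.0981 vs cont=12.6432 → 12.6432 [wait]  node(4,2) S=137.2300 payoff=0.0000 vs cont=3.6089 → 3.6089 [wait]  node(4,3) S=177.6076 payoff=0.0000 vs cont=0.4837 → 0.4837 [wait]  node(4,4) S=229.8655 payoff=0.0000 vs cont=0.0000 → 0.0000 [wait]  ⇒ S*(4)=-
t_3: node(3,0) S=93.2031 payoff=16.9269 vs cont=20.2418 → 20.2418 [wait]  node(3,1) S=120.6265 payoff=0.0000 vs cont=8.0123 → 8.0123 [wait]  node(3,2) S=156.1188 payoff=0.0000 vs cont=2.0141 → 2.0141 [wait]  node(3,3) S=202.0541 payoff=0.0000 vs cont=0.2376 → 0.2376 [wait]  ⇒ S*(3)=-
t_2: node(2,0) S=106.0319 payoff=4.0981 vs cont=13.9439 → 13.9439 [wait]  node(2,1) S=137.2300 payoff=0.0000 vs cont=4.9413 → 4.9413 [wait]  node(2,2) S=177.6076 payoff=0.0000 vs cont=1.1079 → 1.1079 [wait]  ⇒ S*(2)=-
t_1: node(1,0) S=120.6265 payoff=0.0000 vs cont=9.3167 → 9.3167 [wait]  node(1,1) S=156.1188 payoff=0.0000 vs cont=2.9803 → 2.9803 [wait]  ⇒ S*(1)=-
t_0: node(0,0) S=137.2300 payoff=0.0000 vs cont=6.0645 → 6.0645 [wait]  ⇒ S*(0)=-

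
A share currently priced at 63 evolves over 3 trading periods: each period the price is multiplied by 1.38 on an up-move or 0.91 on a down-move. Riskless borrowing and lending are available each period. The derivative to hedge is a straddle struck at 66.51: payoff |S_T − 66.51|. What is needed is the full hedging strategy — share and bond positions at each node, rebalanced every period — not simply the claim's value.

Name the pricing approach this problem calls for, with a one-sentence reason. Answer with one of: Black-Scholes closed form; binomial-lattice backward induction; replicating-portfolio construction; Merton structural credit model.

Key observation: what is demanded is not a single number but the (Δ, B) position at each node of the 1.38/0.91 tree starting at 63; constructing those positions is the replicating-portfolio method.

framework: replicating-portfolio construction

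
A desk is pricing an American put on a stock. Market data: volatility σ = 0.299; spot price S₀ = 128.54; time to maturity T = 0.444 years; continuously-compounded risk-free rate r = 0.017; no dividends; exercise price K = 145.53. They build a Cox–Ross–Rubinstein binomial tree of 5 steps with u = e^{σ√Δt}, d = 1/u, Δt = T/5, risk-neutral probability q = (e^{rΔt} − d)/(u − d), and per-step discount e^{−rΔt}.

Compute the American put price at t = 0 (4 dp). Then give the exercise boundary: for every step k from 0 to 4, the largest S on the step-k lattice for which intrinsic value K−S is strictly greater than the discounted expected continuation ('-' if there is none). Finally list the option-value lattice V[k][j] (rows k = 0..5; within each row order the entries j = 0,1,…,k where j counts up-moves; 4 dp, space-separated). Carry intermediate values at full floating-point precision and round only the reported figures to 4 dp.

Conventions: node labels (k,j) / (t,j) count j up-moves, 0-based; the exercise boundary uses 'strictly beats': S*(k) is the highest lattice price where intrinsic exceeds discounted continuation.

price = 20.9005
boundary = - - 107.5591 117.5825 128.5400
tree:
20.9005
28.7887 12.6297
37.9709 19.1750 5.7522
47.1399 27.9475 9.9643 1.3189
55.5273 37.9709 16.9900 2.5709 0.0000
63.1996 47.1399 27.9475 5.0114 0.0000 0.0000

Δt=0.08880  u=1.09319  d=0.91475  q=0.48621  discount=0.99849
step 5 (expiry): payoffs max(K−S,0) = 63.1996 47.1399 27.9475 5.0114 0.0000 0.0000
step 4: (k=4,j=0): S=90.0027, K−S=55.5273, hold=55.3077 ⇒ V=55.5273 exercise | (k=4,j=1): S=107.5591, K−S=37.9709, hold=37.7514 ⇒ V=37.9709 exercise | (k=4,j=2): S=128.5400, K−S=16.9900, hold=16.7705 ⇒ V=16.9900 exercise | (k=4,j=3): S=153.6136, K−S=0.0000, hold=2.5709 ⇒ V=2.5709 continue | (k=4,j=4): S=183.5781, K−S=0.0000, hold=0.0000 ⇒ V=0.0000 continue  boundary S*=128.5400
step 3: (k=3,j=0): S=98.3901, K−S=47.1399, hold=46.9204 ⇒ V=47.1399 exercise | (k=3,j=1): S=117.5825, K−S=27.9475, hold=27.7280 ⇒ V=27.9475 exercise | (k=3,j=2): S=140.5186, K−S=5.0114, hold=9.9643 ⇒ V=9.9643 continue | (k=3,j=3): S=167.9288, K−S=0.0000, hold=1.3189 ⇒ V=1.3189 continue  boundary S*=117.5825
step 2: (k=2,j=0): S=107.5591, K−S=37.9709, hold=37.7514 ⇒ V=37.9709 exercise | (k=2,j=1): S=128.5400, K−S=16.9900, hold=19.1750 ⇒ V=19.1750 continue | (k=2,j=2): S=153.6136, K−S=0.0000, hold=5.7522 ⇒ V=5.7522 continue  boundary S*=107.5591
step 1: (k=1,j=0): S=117.5825, K−S=27.9475, hold=28.7887 ⇒ V=28.7887 continue | (k=1,j=1): S=140.5186, K−S=5.0114, hold=12.6297 ⇒ V=12.6297 continue  boundary S*=-
step 0: (k=0,j=0): S=128.5400, K−S=16.9900, hold=20.9005 ⇒ V=20.9005 continue  boundary S*=-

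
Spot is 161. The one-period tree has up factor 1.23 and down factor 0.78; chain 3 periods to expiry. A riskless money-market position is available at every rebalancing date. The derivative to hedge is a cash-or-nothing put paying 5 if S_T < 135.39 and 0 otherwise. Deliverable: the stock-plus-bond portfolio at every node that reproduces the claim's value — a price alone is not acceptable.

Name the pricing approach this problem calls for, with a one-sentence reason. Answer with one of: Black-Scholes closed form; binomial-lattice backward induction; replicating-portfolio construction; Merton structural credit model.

Key observation: the task asks for the hedge itself — share and bond holdings at every node of the 3-period tree on spot 161 with factors 1.23/0.78 — which is exactly what the replicating-portfolio construction produces.

framework: replicating-portfolio construction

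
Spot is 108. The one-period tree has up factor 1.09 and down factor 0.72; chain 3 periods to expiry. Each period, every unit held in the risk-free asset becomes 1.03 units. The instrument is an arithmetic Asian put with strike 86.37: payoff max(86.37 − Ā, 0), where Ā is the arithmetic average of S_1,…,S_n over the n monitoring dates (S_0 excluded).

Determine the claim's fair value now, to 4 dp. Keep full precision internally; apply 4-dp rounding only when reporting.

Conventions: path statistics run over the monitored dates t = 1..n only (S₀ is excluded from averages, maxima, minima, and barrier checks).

Under the martingale measure an up-move has probability p* = 0.8378; value the claim as the probability-weighted average of per-path payoffs, discounted 3 periods at R = 1.03.
Enumerate all 2^3 = 8 price paths (U = up ×1.09, D = down ×0.72); each path with k up-moves has probability p*^k·(1−p*)^(3−k).
DDD: Ā=58.0193, payoff=28.3507, prob=0.004264
UDD: Ā=87.8348, payoff=0.0000, prob=0.022032
DUD: Ā=74.5148, payoff=11.8552, prob=0.022032
UUD: Ā=112.8072, payoff=0.0000, prob=0.113833
DDU: Ā=64.9244, payoff=21.4456, prob=0.022032
UDU: Ā=98.2884, payoff=0.0000, prob=0.113833
DUU: Ā=84.9684, payoff=1.4016, prob=0.113833
UUU: Ā=128.6326, payoff=0.0000, prob=0.588139
Price = Σ prob·payoff / R^3 = 1.014141 / 1.092727 = 0.9281

price = 0.9281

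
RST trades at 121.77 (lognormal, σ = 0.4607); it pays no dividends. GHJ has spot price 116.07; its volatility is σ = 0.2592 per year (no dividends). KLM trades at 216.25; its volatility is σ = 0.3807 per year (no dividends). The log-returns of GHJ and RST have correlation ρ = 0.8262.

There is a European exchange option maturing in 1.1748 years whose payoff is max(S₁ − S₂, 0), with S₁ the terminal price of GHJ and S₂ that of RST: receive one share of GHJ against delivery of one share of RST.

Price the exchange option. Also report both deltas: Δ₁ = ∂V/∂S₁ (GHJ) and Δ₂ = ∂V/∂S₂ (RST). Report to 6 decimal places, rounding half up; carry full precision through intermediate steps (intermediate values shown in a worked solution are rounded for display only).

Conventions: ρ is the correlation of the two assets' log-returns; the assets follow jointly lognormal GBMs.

σ_eff = √(σ₁² + σ₂² − 2ρσ₁σ₂) = √(0.2592² + 0.4607² − 2·0.8262·0.2592·0.4607) = 0.286549
d₁ = (ln(S₁/S₂) + (q₂ − q₁ + σ_eff²/2)T) / (σ_eff√T) = (ln(116.07/121.77) + (0.0 − 0.0 + 0.041055)·1.1748) / 0.310585 = 0.000937
d₂ = d₁ − σ_eff√T = 0.000937 − 0.310585 = -0.309648
N(d₁) = 0.500374,  N(d₂) = 0.378414
V = S₁·e^{−q₁T}·N(d₁) − S₂·e^{−q₂T}·N(d₂) = 58.078395 − 46.079504 = 11.998891
Key observation: r never enters — measured in units of RST, the claim is a call on S₁/S₂ struck at 1, so only the dividend yields and σ_eff matter.
Δ₁ = e^{−q₁T}·N(d₁) = 0.500374;  Δ₂ = −e^{−q₂T}·N(d₂) = -0.378414

exchange price = 11.998891
Δ1 = 0.500374
Δ2 = -0.378414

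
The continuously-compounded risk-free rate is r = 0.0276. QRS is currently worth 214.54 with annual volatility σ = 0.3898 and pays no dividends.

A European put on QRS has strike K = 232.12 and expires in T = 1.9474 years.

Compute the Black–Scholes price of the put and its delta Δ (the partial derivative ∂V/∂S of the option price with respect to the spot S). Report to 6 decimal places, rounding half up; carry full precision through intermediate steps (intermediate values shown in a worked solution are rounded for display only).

price = 49.336627
Δ = -0.410599

σ√T = 0.3898·√1.9474 = 0.543963
d₁ = (ln(S/K) + (r+σ²/2)T) / (σ√T) = (ln(214.54/232.12) + (0.0276+0.3898²/2)·1.9474) / 0.543963 = (-0.078758 + 0.201696) / 0.543963 = 0.226004
d₂ = d₁ − σ√T = 0.226004 − 0.543963 = -0.317959
e^{−rT} = 0.947671
N(−d₁) = 0.410599,  N(−d₂) = 0.624742
Put price V = K·e^{−rT}·N(−d₂) − S·N(−d₁) = 137.426563 − 88.089936 = 49.336627
Δ = −N(−d₁) = -0.410599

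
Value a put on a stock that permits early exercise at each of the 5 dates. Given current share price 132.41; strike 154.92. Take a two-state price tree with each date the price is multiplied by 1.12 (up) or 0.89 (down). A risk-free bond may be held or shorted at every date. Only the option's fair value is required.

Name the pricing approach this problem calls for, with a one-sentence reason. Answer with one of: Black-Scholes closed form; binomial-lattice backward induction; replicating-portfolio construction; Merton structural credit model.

Key observation: the defining feature is the embedded early-exercise option across 5 discrete dates on the spot-132.41 tree; pricing the strike-154.92 put means working backward with an exercise test at every node.

framework: binomial-lattice backward induction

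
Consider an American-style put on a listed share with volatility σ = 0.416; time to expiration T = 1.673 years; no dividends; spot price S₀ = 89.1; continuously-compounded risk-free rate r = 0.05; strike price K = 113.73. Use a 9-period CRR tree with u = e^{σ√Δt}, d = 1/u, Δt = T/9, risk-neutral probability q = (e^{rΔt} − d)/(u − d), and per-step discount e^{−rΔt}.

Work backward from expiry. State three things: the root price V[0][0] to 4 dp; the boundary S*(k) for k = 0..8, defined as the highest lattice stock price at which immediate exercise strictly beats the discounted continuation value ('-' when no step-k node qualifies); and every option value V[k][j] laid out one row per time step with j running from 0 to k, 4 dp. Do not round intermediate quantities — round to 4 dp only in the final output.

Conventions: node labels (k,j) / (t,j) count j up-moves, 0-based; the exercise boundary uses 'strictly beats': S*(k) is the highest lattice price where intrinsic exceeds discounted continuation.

Δt=0.18589  u=1.19645  d=0.83581  q=0.48117  discount=0.99075
step 9 (expiry): payoffs max(K−S,0) = 95.9950 88.3425 77.3881 61.7070 39.2596 7.1264 0.0000 0.0000 0.0000 0.0000
step 8: (k=8,j=0): S=21.2190, K−S=92.5110, hold=91.4588 ⇒ V=92.5110 exercise | (k=8,j=1): S=30.3748, K−S=83.3552, hold=82.3030 ⇒ V=83.3552 exercise | (k=8,j=2): S=43.4812, K−S=70.2488, hold=69.1966 ⇒ V=70.2488 exercise | (k=8,j=3): S=62.2429, K−S=51.4871, hold=50.4350 ⇒ V=51.4871 exercise | (k=8,j=4): S=89.1000, K−S=24.6300, hold=23.5778 ⇒ V=24.6300 exercise | (k=8,j=5): S=127.5457, K−S=0.0000, hold=3.6632 ⇒ V=3.6632 continue | (k=8,j=6): S=182.5803, K−S=0.0000, hold=0.0000 ⇒ V=0.0000 continue | (k=8,j=7): S=261.3618, K−S=0.0000, hold=0.0000 ⇒ V=0.0000 continue | (k=8,j=8): S=374.1366, K−S=0.0000, hold=0.0000 ⇒ V=0.0000 continue  boundary S*=89.1000
step 7: (k=7,j=0): S=25.3875, K−S=88.3425, hold=87.2904 ⇒ V=88.3425 exercise | (k=7,j=1): S=36.3419, K−S=77.3881, hold=76.3360 ⇒ V=77.3881 exercise | (k=7,j=2): S=52.0230, K−S=61.7070, hold=60.6548 ⇒ V=61.7070 exercise | (k=7,j=3): S=74.4704, K−S=39.2596, hold=38.2074 ⇒ V=39.2596 exercise | (k=7,j=4): S=106.6036, K−S=7.1264, hold=14.4068 ⇒ V=14.4068 continue | (k=7,j=5): S=152.6019, K−S=0.0000, hold=1.8830 ⇒ V=1.8830 continue | (k=7,j=6): S=218.4480, K−S=0.0000, hold=0.0000 ⇒ V=0.0000 continue | (k=7,j=7): S=312.7060, K−S=0.0000, hold=0.0000 ⇒ V=0.0000 continue  boundary S*=74.4704
step 6: (k=6,j=0): S=30.3748, K−S=83.3552, hold=82.3030 ⇒ V=83.3552 exercise | (k=6,j=1): S=43.4812, K−S=70.2488, hold=69.1966 ⇒ V=70.2488 exercise | (k=6,j=2): S=62.2429, K−S=51.4871, hold=50.4350 ⇒ V=51.4871 exercise | (k=6,j=3): S=89.1000, K−S=24.6300, hold=27.0486 ⇒ V=27.0486 continue | (k=6,j=4): S=127.5457, K−S=0.0000, hold=8.3032 ⇒ V=8.3032 continue | (k=6,j=5): S=182.5803, K−S=0.0000, hold=0.9679 ⇒ V=0.9679 continue | (k=6,j=6): S=261.3618, K−S=0.0000, hold=0.0000 ⇒ V=0.0000 continue  boundary S*=62.2429
step 5: (k=5,j=0): S=36.3419, K−S=77.3881, hold=76.3360 ⇒ V=77.3881 exercise | (k=5,j=1): S=52.0230, K−S=61.7070, hold=60.6548 ⇒ V=61.7070 exercise | (k=5,j=2): S=74.4704, K−S=39.2596, hold=39.3604 ⇒ V=39.3604 continue | (k=5,j=3): S=106.6036, K−S=7.1264, hold=17.8620 ⇒ V=17.8620 continue | (k=5,j=4): S=152.6019, K−S=0.0000, hold=4.7295 ⇒ V=4.7295 continue | (k=5,j=5): S=218.4480, K−S=0.0000, hold=0.4975 ⇒ V=0.4975 continue  boundary S*=52.0230
step 4: (k=4,j=0): S=43.4812, K−S=70.2488, hold=69.1966 ⇒ V=70.2488 exercise | (k=4,j=1): S=62.2429, K−S=51.4871, hold=50.4830 ⇒ V=51.4871 exercise | (k=4,j=2): S=89.1000, K−S=24.6300, hold=28.7475 ⇒ V=28.7475 continue | (k=4,j=3): S=127.5457, K−S=0.0000, hold=11.4362 ⇒ V=11.4362 continue | (k=4,j=4): S=182.5803, K−S=0.0000, hold=2.6683 ⇒ V=2.6683 continue  boundary S*=62.2429
step 3: (k=3,j=0): S=52.0230, K−S=61.7070, hold=60.6548 ⇒ V=61.7070 exercise | (k=3,j=1): S=74.4704, K−S=39.2596, hold=40.1704 ⇒ V=40.1704 continue | (k=3,j=2): S=106.6036, K−S=7.1264, hold=20.2289 ⇒ V=20.2289 continue | (k=3,j=3): S=152.6019, K−S=0.0000, hold=7.1505 ⇒ V=7.1505 continue  boundary S*=52.0230
step 2: (k=2,j=0): S=62.2429, K−S=51.4871, hold=50.8692 ⇒ V=51.4871 exercise | (k=2,j=1): S=89.1000, K−S=24.6300, hold=30.2922 ⇒ V=30.2922 continue | (k=2,j=2): S=127.5457, K−S=0.0000, hold=13.8070 ⇒ V=13.8070 continue  boundary S*=62.2429
step 1: (k=1,j=0): S=74.4704, K−S=39.2596, hold=40.9067 ⇒ V=40.9067 continue | (k=1,j=1): S=106.6036, K−S=7.1264, hold=22.1531 ⇒ V=22.1531 continue  boundary S*=-
step 0: (k=0,j=0): S=89.1000, K−S=24.6300, hold=31.5881 ⇒ V=31.5881 continue  boundary S*=-

price = 31.5881
boundary = - - 62.2429 52.0230 62.2429 52.0230 62.2429 74.4704 89.1000
tree:
31.5881
40.9067 22.1531
51.4871 30.2922 13.8070
61.7070 40.1704 20.2289 7.1505
70.2488 51.4871 28.7475 11.4362 2.6683
77.3881 61.7070 39.3604 17.8620 4.7295 0.4975
83.3552 70.2488 51.4871 27.0486 8.3032 0.9679 0.0000
88.3425 77.3881 61.7070 39.2596 14.4068 1.8830 0.0000 0.0000
92.5110 83.3552 70.2488 51.4871 24.6300 3.6632 0.0000 0.0000 0.0000
95.9950 88.3425 77.3881 61.7070 39.2596 7.1264 0.0000 0.0000 0.0000 0.0000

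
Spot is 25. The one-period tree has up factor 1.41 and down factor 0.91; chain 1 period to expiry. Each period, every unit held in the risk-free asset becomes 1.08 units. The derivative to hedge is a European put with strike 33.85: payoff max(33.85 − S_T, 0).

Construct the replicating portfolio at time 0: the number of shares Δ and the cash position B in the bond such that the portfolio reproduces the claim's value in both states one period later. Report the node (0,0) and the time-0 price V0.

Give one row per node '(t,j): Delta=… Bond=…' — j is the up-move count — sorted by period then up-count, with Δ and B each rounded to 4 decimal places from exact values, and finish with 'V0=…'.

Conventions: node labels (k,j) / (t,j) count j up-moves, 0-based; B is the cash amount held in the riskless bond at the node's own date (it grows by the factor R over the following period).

(0,0): Delta=-0.8880 Bond=28.9833
V0=6.7833

Under the risk-neutral measure, an up-move has probability p* = (R−d)/(u−d) = 0.3400 and values discount at R = 1.08.
At maturity the claim pays: V(1,0)=11.1000, V(1,1)=0.0000
Node (0,0) S=25.0000: V=(p*·0.0000+(1−p*)·11.1000)/1.08=6.7833; Δ=(0.0000−11.1000)/(35.2500−22.7500)=-0.8880; B=V−Δ·S=28.9833
Sanity check at the root: Δ(0,0)·S0 + B(0,0) reproduces V0 = 6.7833.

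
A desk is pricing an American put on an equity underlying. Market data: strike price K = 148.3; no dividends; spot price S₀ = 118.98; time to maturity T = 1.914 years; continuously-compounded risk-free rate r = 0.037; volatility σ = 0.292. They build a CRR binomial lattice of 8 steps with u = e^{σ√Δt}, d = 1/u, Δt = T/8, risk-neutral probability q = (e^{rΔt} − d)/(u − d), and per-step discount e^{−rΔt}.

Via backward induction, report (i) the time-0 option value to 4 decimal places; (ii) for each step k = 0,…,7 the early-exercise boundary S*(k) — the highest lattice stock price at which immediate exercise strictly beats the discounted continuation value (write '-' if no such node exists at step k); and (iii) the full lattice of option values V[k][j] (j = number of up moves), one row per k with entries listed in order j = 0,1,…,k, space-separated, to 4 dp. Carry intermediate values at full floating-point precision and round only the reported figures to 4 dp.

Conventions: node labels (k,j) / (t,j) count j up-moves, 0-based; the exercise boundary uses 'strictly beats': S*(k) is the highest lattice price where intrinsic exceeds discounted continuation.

price = 34.2806
boundary = - - 89.4162 103.1443 89.4162 103.1443 89.4162 103.1443
tree:
34.2806
45.6698 23.2940
58.8838 33.0289 13.7954
70.7847 45.1557 21.2685 6.4304
81.1016 58.8838 31.6696 11.0549 1.8351
90.0454 70.7847 45.1557 18.5002 3.6689 0.0000
97.7988 81.1016 58.8838 29.7866 7.3352 0.0000 0.0000
104.5203 90.0454 70.7847 45.1557 14.6652 0.0000 0.0000 0.0000
110.3472 97.7988 81.1016 58.8838 29.3200 0.0000 0.0000 0.0000 0.0000

params: Δt=0.23925 u=1.15353 d=0.86690 q=0.49538 e^(-rΔt)=0.99119
t_8 payoffs: 110.3472 97.7988 81.1016 58.8838 29.3200 0.0000 0.0000 0.0000 0.0000
t_7: node(7,0) S=43.7797 payoff=104.5203 vs cont=103.2133 → 104.5203 [stop]  node(7,1) S=58.2546 payoff=90.0454 vs cont=88.7384 → 90.0454 [stop]  node(7,2) S=77.5153 payoff=70.7847 vs cont=69.4777 → 70.7847 [stop]  node(7,3) S=103.1443 payoff=45.1557 vs cont=43.8487 → 45.1557 [stop]  node(7,4) S=137.2470 payoff=11.0530 vs cont=14.6652 → 14.6652 [wait]  node(7,5) S=182.6250 payoff=0.0000 vs cont=0.0000 → 0.0000 [wait]  node(7,6) S=243.0064 payoff=0.0000 vs cont=0.0000 → 0.0000 [wait]  node(7,7) S=323.3518 payoff=0.0000 vs cont=0.0000 → 0.0000 [wait]  ⇒ S*(7)=103.1443
t_6: node(6,0) S=50.5012 payoff=97.7988 vs cont=96.4918 → 97.7988 [stop]  node(6,1) S=67.1984 payoff=81.1016 vs cont=79.7946 → 81.1016 [stop]  node(6,2) S=89.4162 payoff=58.8838 vs cont=57.5768 → 58.8838 [stop]  node(6,3) S=118.9800 payoff=29.3200 vs cont=29.7866 → 29.7866 [wait]  node(6,4) S=158.3184 payoff=0.0000 vs cont=7.3352 → 7.3352 [wait]  node(6,5) S=210.6634 payoff=0.0000 vs cont=0.0000 → 0.0000 [wait]  node(6,6) S=280.3151 payoff=0.0000 vs cont=0.0000 → 0.0000 [wait]  ⇒ S*(6)=89.4162
t_5: node(5,0) S=58.2546 payoff=90.0454 vs cont=88.7384 → 90.0454 [stop]  node(5,1) S=77.5153 payoff=70.7847 vs cont=69.4777 → 70.7847 [stop]  node(5,2) S=103.1443 payoff=45.1557 vs cont=44.0778 → 45.1557 [stop]  node(5,3) S=137.2470 payoff=11.0530 vs cont=18.5002 → 18.5002 [wait]  node(5,4) S=182.6250 payoff=0.0000 vs cont=3.6689 → 3.6689 [wait]  node(5,5) S=243.0064 payoff=0.0000 vs cont=0.0000 → 0.0000 [wait]  ⇒ S*(5)=103.1443
t_4: node(4,0) S=67.1984 payoff=81.1016 vs cont=79.7946 → 81.1016 [stop]  node(4,1) S=89.4162 payoff=58.8838 vs cont=57.5768 → 58.8838 [stop]  node(4,2) S=118.9800 payoff=29.3200 vs cont=31.6696 → 31.6696 [wait]  node(4,3) S=158.3184 payoff=0.0000 vs cont=11.0549 → 11.0549 [wait]  node(4,4) S=210.6634 payoff=0.0000 vs cont=1.8351 → 1.8351 [wait]  ⇒ S*(4)=89.4162
t_3: node(3,0) S=77.5153 payoff=70.7847 vs cont=69.4777 → 70.7847 [stop]  node(3,1) S=103.1443 payoff=45.1557 vs cont=45.0024 → 45.1557 [stop]  node(3,2) S=137.2470 payoff=11.0530 vs cont=21.2685 → 21.2685 [wait]  node(3,3) S=182.6250 payoff=0.0000 vs cont=6.4304 → 6.4304 [wait]  ⇒ S*(3)=103.1443
t_2: node(2,0) S=89.4162 payoff=58.8838 vs cont=57.5768 → 58.8838 [stop]  node(2,1) S=118.9800 payoff=29.3200 vs cont=33.0289 → 33.0289 [wait]  node(2,2) S=158.3184 payoff=0.0000 vs cont=13.7954 → 13.7954 [wait]  ⇒ S*(2)=89.4162
t_1: node(1,0) S=103.1443 payoff=45.1557 vs cont=45.6698 → 45.6698 [wait]  node(1,1) S=137.2470 payoff=11.0530 vs cont=23.2940 → 23.2940 [wait]  ⇒ S*(1)=-
t_0: node(0,0) S=118.9800 payoff=29.3200 vs cont=34.2806 → 34.2806 [wait]  ⇒ S*(0)=-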